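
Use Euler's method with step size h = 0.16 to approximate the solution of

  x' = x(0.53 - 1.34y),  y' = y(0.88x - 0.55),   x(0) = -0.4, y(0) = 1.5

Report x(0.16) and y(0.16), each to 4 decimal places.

Euler on (x,y): x_{n+1} = x_n + h·x', y_{n+1} = y_n + h·y'.
0.000000: (-0.400000, 1.500000); f=(0.592000, -1.353000) → (-0.305280, 1.283520)
(x(0.16), y(0.16)) ≈ (-0.3053, 1.2835)

-0.3053, 1.2835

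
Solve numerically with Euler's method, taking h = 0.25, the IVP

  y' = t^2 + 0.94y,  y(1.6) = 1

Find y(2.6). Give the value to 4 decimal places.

7.5791

Euler: y_{n+1} = y_n + h·f(t_n, y_n).
t=1.600000, y=1.000000: f=3.500000 → y ← 1.000000 + 0.25·3.500000 = 1.875000
t=1.850000, y=1.875000: f=5.185000 → y ← 1.875000 + 0.25·5.185000 = 3.171250
t=2.100000, y=3.171250: f=7.390975 → y ← 3.171250 + 0.25·7.390975 = 5.018994
t=2.350000, y=5.018994: f=10.240354 → y ← 5.018994 + 0.25·10.240354 = 7.579082
y(2.6) ≈ 7.5791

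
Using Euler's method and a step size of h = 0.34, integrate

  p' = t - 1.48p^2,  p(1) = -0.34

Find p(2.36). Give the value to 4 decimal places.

Euler: p_{n+1} = p_n + h·f(t_n, p_n).
t=1.000000, p=-0.340000: f=0.828912 → p ← -0.340000 + 0.34·0.828912 = -0.058170
t=1.340000, p=-0.058170: f=1.334992 → p ← -0.058170 + 0.34·1.334992 = 0.395727
t=1.680000, p=0.395727: f=1.448232 → p ← 0.395727 + 0.34·1.448232 = 0.888126
t=2.020000, p=0.888126: f=0.852623 → p ← 0.888126 + 0.34·0.852623 = 1.178018
p(2.36) ≈ 1.1780

1.1780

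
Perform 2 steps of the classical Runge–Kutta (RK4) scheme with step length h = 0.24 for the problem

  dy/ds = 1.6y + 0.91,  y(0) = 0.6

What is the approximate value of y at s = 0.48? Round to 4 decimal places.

RK4: k1 = f(s_n, y_n); k2 = f(s_n + h/2, y_n + (h/2)·k1); k3 = f(s_n + h/2, y_n + (h/2)·k2); k4 = f(s_n + h, y_n + h·k3); y_{n+1} = y_n + (h/6)·(k1 + 2k2 + 2k3 + k4).
s=0.000000, y=0.600000:
  k1 = f(0.000000, 0.600000) = 1.870000
  k2 = f(0.120000, 0.824400) = 2.229040
  k3 = f(0.120000, 0.867485) = 2.297976
  k4 = f(0.240000, 1.151514) = 2.752423
  y ← 0.600000 + (0.24/6)·(k1 + 2k2 + 2k3 + k4) = 1.147058
s=0.240000, y=1.147058:
  k1 = f(0.240000, 1.147058) = 2.745293
  k2 = f(0.360000, 1.476493) = 3.272389
  k3 = f(0.360000, 1.539745) = 3.373592
  k4 = f(0.480000, 1.956720) = 4.040752
  y ← 1.147058 + (0.24/6)·(k1 + 2k2 + 2k3 + k4) = 1.950178
y(0.48) ≈ 1.9502

1.9502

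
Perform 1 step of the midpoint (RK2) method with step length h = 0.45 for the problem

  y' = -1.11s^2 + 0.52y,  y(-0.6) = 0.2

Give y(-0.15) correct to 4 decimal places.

0.1610

Midpoint: k1 = f(s_n, y_n); k2 = f(s_n + h/2, y_n + (h/2)·k1); y_{n+1} = y_n + h·k2.
s=-0.600000, y=0.200000:
  k1 = f(-0.600000, 0.200000) = -0.295600
  k2 = f(-0.375000, 0.133490) = -0.086679
  y ← 0.200000 + 0.45·(-0.086679) = 0.160994
y(-0.15) ≈ 0.1610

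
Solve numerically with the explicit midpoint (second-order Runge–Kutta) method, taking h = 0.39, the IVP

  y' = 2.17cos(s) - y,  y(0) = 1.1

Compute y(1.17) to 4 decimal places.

Midpoint: k1 = f(s_n, y_n); k2 = f(s_n + h/2, y_n + (h/2)·k1); y_{n+1} = y_n + h·k2.
s=0.000000, y=1.100000:
  k1 = f(0.000000, 1.100000) = 1.070000
  k2 = f(0.195000, 1.308650) = 0.820223
  y ← 1.100000 + 0.39·0.820223 = 1.419887
s=0.390000, y=1.419887:
  k1 = f(0.390000, 1.419887) = 0.587166
  k2 = f(0.585000, 1.534384) = 0.274771
  y ← 1.419887 + 0.39·0.274771 = 1.527048
s=0.780000, y=1.527048:
  k1 = f(0.780000, 1.527048) = 0.015635
  k2 = f(0.975000, 1.530097) = -0.312362
  y ← 1.527048 + 0.39·(-0.312362) = 1.405227
y(1.17) ≈ 1.4052

1.4052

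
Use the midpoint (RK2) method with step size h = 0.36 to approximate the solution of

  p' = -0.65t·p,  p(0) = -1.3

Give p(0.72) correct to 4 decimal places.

Midpoint: k1 = f(t_n, p_n); k2 = f(t_n + h/2, p_n + (h/2)·k1); p_{n+1} = p_n + h·k2.
t=0.000000, p=-1.300000:
  k1 = f(0.000000, -1.300000) = 0.000000
  k2 = f(0.180000, -1.300000) = 0.152100
  p ← -1.300000 + 0.36·0.152100 = -1.245244
t=0.360000, p=-1.245244:
  k1 = f(0.360000, -1.245244) = 0.291387
  k2 = f(0.540000, -1.192794) = 0.418671
  p ← -1.245244 + 0.36·0.418671 = -1.094523
p(0.72) ≈ -1.0945

-1.0945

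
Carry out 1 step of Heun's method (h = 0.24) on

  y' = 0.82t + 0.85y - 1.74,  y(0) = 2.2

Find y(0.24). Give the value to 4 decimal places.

Heun: k1 = f(t_n, y_n); k2 = f(t_n + h, y_n + h·k1); y_{n+1} = y_n + (h/2)·(k1 + k2).
t=0.000000, y=2.200000:
  k1 = f(0.000000, 2.200000) = 0.130000
  k2 = f(0.240000, 2.231200) = 0.353320
  y ← 2.200000 + (0.24/2)·(0.130000 + 0.353320) = 2.257998
y(0.24) ≈ 2.2580

2.2580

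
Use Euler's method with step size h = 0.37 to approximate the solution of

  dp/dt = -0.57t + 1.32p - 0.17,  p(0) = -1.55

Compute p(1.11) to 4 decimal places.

Euler: p_{n+1} = p_n + h·f(t_n, p_n).
t=0.000000, p=-1.550000: f=-2.216000 → p ← -1.550000 + 0.37·(-2.216000) = -2.369920
t=0.370000, p=-2.369920: f=-3.509194 → p ← -2.369920 + 0.37·(-3.509194) = -3.668322
t=0.740000, p=-3.668322: f=-5.433985 → p ← -3.668322 + 0.37·(-5.433985) = -5.678896
p(1.11) ≈ -5.6789

-5.6789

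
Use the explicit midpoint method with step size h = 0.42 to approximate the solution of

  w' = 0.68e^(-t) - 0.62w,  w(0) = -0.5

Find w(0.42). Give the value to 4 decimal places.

Midpoint: k1 = f(t_n, w_n); k2 = f(t_n + h/2, w_n + (h/2)·k1); w_{n+1} = w_n + h·k2.
t=0.000000, w=-0.500000:
  k1 = f(0.000000, -0.500000) = 0.990000
  k2 = f(0.210000, -0.292100) = 0.732299
  w ← -0.500000 + 0.42·0.732299 = -0.192434
w(0.42) ≈ -0.1924

-0.1924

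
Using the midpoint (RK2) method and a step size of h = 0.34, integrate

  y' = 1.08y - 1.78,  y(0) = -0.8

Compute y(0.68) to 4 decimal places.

-3.3905

Midpoint: k1 = f(x_n, y_n); k2 = f(x_n + h/2, y_n + (h/2)·k1); y_{n+1} = y_n + h·k2.
x=0.000000, y=-0.800000:
  k1 = f(0.000000, -0.800000) = -2.644000
  k2 = f(0.170000, -1.249480) = -3.129438
  y ← -0.800000 + 0.34·(-3.129438) = -1.864009
x=0.340000, y=-1.864009:
  k1 = f(0.340000, -1.864009) = -3.793130
  k2 = f(0.510000, -2.508841) = -4.489548
  y ← -1.864009 + 0.34·(-4.489548) = -3.390456
y(0.68) ≈ -3.3905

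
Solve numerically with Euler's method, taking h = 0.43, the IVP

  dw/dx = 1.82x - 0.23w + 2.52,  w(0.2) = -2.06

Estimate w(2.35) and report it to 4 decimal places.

6.9142

Euler: w_{n+1} = w_n + h·f(x_n, w_n).
x=0.200000, w=-2.060000: f=3.357800 → w ← -2.060000 + 0.43·3.357800 = -0.616146
x=0.630000, w=-0.616146: f=3.808314 → w ← -0.616146 + 0.43·3.808314 = 1.021429
x=1.060000, w=1.021429: f=4.214271 → w ← 1.021429 + 0.43·4.214271 = 2.833566
x=1.490000, w=2.833566: f=4.580080 → w ← 2.833566 + 0.43·4.580080 = 4.803000
x=1.920000, w=4.803000: f=4.909710 → w ← 4.803000 + 0.43·4.909710 = 6.914175
w(2.35) ≈ 6.9142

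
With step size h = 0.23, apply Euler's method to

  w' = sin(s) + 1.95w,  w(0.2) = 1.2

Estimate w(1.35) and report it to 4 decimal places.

8.9063

Euler: w_{n+1} = w_n + h·f(s_n, w_n).
s=0.200000, w=1.200000: f=2.538669 → w ← 1.200000 + 0.23·2.538669 = 1.783894
s=0.430000, w=1.783894: f=3.895464 → w ← 1.783894 + 0.23·3.895464 = 2.679851
s=0.660000, w=2.679851: f=5.838826 → w ← 2.679851 + 0.23·5.838826 = 4.022781
s=0.890000, w=4.022781: f=8.621494 → w ← 4.022781 + 0.23·8.621494 = 6.005724
s=1.120000, w=6.005724: f=12.611263 → w ← 6.005724 + 0.23·12.611263 = 8.906315
w(1.35) ≈ 8.9063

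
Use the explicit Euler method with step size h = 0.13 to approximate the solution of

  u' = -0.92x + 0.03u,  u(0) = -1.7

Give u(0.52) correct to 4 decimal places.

-1.8202

Euler: u_{n+1} = u_n + h·f(x_n, u_n).
x=0.000000, u=-1.700000: f=-0.051000 → u ← -1.700000 + 0.13·(-0.051000) = -1.706630
x=0.130000, u=-1.706630: f=-0.170799 → u ← -1.706630 + 0.13·(-0.170799) = -1.728834
x=0.260000, u=-1.728834: f=-0.291065 → u ← -1.728834 + 0.13·(-0.291065) = -1.766672
x=0.390000, u=-1.766672: f=-0.411800 → u ← -1.766672 + 0.13·(-0.411800) = -1.820206
u(0.52) ≈ -1.8202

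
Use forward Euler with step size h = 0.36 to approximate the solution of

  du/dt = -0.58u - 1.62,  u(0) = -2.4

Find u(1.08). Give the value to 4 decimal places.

-2.5984

Euler: u_{n+1} = u_n + h·f(t_n, u_n).
t=0.000000, u=-2.400000: f=-0.228000 → u ← -2.400000 + 0.36·(-0.228000) = -2.482080
t=0.360000, u=-2.482080: f=-0.180394 → u ← -2.482080 + 0.36·(-0.180394) = -2.547022
t=0.720000, u=-2.547022: f=-0.142727 → u ← -2.547022 + 0.36·(-0.142727) = -2.598404
u(1.08) ≈ -2.5984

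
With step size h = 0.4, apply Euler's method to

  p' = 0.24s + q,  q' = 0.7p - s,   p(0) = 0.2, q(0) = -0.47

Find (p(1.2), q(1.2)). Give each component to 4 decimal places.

-0.2667, -0.9229

Euler on (p,q): p_{n+1} = p_n + h·p', q_{n+1} = q_n + h·q'.
0.000000: (0.200000, -0.470000); f=(-0.470000, 0.140000) → (0.012000, -0.414000)
0.400000: (0.012000, -0.414000); f=(-0.318000, -0.391600) → (-0.115200, -0.570640)
0.800000: (-0.115200, -0.570640); f=(-0.378640, -0.880640) → (-0.266656, -0.922896)
(p(1.2), q(1.2)) ≈ (-0.2667, -0.9229)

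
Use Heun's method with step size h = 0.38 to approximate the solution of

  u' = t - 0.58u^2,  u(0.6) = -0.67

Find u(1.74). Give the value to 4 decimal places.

0.5318

Heun: k1 = f(t_n, u_n); k2 = f(t_n + h, u_n + h·k1); u_{n+1} = u_n + (h/2)·(k1 + k2).
t=0.600000, u=-0.670000:
  k1 = f(0.600000, -0.670000) = 0.339638
  k2 = f(0.980000, -0.540938) = 0.810284
  u ← -0.670000 + (0.38/2)·(0.339638 + 0.810284) = -0.451515
t=0.980000, u=-0.451515:
  k1 = f(0.980000, -0.451515) = 0.861758
  k2 = f(1.360000, -0.124047) = 1.351075
  u ← -0.451515 + (0.38/2)·(0.861758 + 1.351075) = -0.031076
t=1.360000, u=-0.031076:
  k1 = f(1.360000, -0.031076) = 1.359440
  k2 = f(1.740000, 0.485511) = 1.603282
  u ← -0.031076 + (0.38/2)·(1.359440 + 1.603282) = 0.531841
u(1.74) ≈ 0.5318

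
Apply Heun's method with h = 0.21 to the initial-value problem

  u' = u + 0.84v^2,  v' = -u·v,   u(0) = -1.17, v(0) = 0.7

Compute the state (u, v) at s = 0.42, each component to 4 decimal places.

-1.4224, 1.2108

Heun on (u,v): k1 = f(s_n, state_n); k2 = f(s_n + h, state_n + h·k1); state_{n+1} = state_n + (h/2)·(k1 + k2).
0.000000: (-1.170000, 0.700000)
  k1 = (-0.758400, 0.819000)
  predictor → (-1.329264, 0.871990)
  k2 = (-0.690556, 1.159105)
  → (-1.322140, 0.907701)
0.210000: (-1.322140, 0.907701)
  k1 = (-0.630047, 1.200108)
  predictor → (-1.454450, 1.159724)
  k2 = (-0.324685, 1.686760)
  → (-1.422387, 1.210822)
(u(0.42), v(0.42)) ≈ (-1.4224, 1.2108)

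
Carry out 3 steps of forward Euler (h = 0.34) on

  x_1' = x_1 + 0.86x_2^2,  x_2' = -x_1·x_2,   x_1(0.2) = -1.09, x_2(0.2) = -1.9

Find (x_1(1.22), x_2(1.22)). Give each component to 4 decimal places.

4.4965, -1.5120

Euler on (x_1,x_2): x_1_{n+1} = x_1_n + h·x_1', x_2_{n+1} = x_2_n + h·x_2'.
0.200000: (-1.090000, -1.900000); f=(2.014600, -2.071000) → (-0.405036, -2.604140)
0.540000: (-0.405036, -2.604140); f=(5.427093, -1.054770) → (1.440176, -2.962762)
0.880000: (1.440176, -2.962762); f=(8.989220, 4.266897) → (4.496510, -1.512017)
(x_1(1.22), x_2(1.22)) ≈ (4.4965, -1.5120)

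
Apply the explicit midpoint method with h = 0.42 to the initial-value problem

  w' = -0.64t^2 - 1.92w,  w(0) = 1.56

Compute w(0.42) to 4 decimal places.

Midpoint: k1 = f(t_n, w_n); k2 = f(t_n + h/2, w_n + (h/2)·k1); w_{n+1} = w_n + h·k2.
t=0.000000, w=1.560000:
  k1 = f(0.000000, 1.560000) = -2.995200
  k2 = f(0.210000, 0.931008) = -1.815759
  w ← 1.560000 + 0.42·(-1.815759) = 0.797381
w(0.42) ≈ 0.7974

0.7974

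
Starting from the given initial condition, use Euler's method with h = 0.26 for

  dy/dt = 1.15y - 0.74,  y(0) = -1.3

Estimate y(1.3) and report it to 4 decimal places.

-6.5448

Euler: y_{n+1} = y_n + h·f(t_n, y_n).
t=0.000000, y=-1.300000: f=-2.235000 → y ← -1.300000 + 0.26·(-2.235000) = -1.881100
t=0.260000, y=-1.881100: f=-2.903265 → y ← -1.881100 + 0.26·(-2.903265) = -2.635949
t=0.520000, y=-2.635949: f=-3.771341 → y ← -2.635949 + 0.26·(-3.771341) = -3.616498
t=0.780000, y=-3.616498: f=-4.898972 → y ← -3.616498 + 0.26·(-4.898972) = -4.890230
t=1.040000, y=-4.890230: f=-6.363765 → y ← -4.890230 + 0.26·(-6.363765) = -6.544809
y(1.3) ≈ -6.5448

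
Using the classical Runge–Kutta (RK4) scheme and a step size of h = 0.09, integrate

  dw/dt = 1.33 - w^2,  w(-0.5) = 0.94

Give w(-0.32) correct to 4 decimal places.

1.0079

RK4: k1 = f(t_n, w_n); k2 = f(t_n + h/2, w_n + (h/2)·k1); k3 = f(t_n + h/2, w_n + (h/2)·k2); k4 = f(t_n + h, w_n + h·k3); w_{n+1} = w_n + (h/6)·(k1 + 2k2 + 2k3 + k4).
t=-0.500000, w=0.940000:
  k1 = f(-0.500000, 0.940000) = 0.446400
  k2 = f(-0.455000, 0.960088) = 0.408231
  k3 = f(-0.455000, 0.958370) = 0.411526
  k4 = f(-0.410000, 0.977037) = 0.375398
  w ← 0.940000 + (0.09/6)·(k1 + 2k2 + 2k3 + k4) = 0.976920
t=-0.410000, w=0.976920:
  k1 = f(-0.410000, 0.976920) = 0.375628
  k2 = f(-0.365000, 0.993823) = 0.342316
  k3 = f(-0.365000, 0.992324) = 0.345293
  k4 = f(-0.320000, 1.007996) = 0.313944
  w ← 0.976920 + (0.09/6)·(k1 + 2k2 + 2k3 + k4) = 1.007892
w(-0.32) ≈ 1.0079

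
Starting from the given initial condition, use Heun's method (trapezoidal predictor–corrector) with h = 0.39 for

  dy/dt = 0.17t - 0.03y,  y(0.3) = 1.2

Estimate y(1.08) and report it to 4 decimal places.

Heun: k1 = f(t_n, y_n); k2 = f(t_n + h, y_n + h·k1); y_{n+1} = y_n + (h/2)·(k1 + k2).
t=0.300000, y=1.200000:
  k1 = f(0.300000, 1.200000) = 0.015000
  k2 = f(0.690000, 1.205850) = 0.081125
  y ← 1.200000 + (0.39/2)·(0.015000 + 0.081125) = 1.218744
t=0.690000, y=1.218744:
  k1 = f(0.690000, 1.218744) = 0.080738
  k2 = f(1.080000, 1.250232) = 0.146093
  y ← 1.218744 + (0.39/2)·(0.080738 + 0.146093) = 1.262976
y(1.08) ≈ 1.2630

1.2630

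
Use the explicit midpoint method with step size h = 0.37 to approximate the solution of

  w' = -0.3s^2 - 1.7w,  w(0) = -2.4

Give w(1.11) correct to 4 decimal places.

-0.5355

Midpoint: k1 = f(s_n, w_n); k2 = f(s_n + h/2, w_n + (h/2)·k1); w_{n+1} = w_n + h·k2.
s=0.000000, w=-2.400000:
  k1 = f(0.000000, -2.400000) = 4.080000
  k2 = f(0.185000, -1.645200) = 2.786573
  w ← -2.400000 + 0.37·2.786573 = -1.368968
s=0.370000, w=-1.368968:
  k1 = f(0.370000, -1.368968) = 2.286176
  k2 = f(0.555000, -0.946026) = 1.515836
  w ← -1.368968 + 0.37·1.515836 = -0.808109
s=0.740000, w=-0.808109:
  k1 = f(0.740000, -0.808109) = 1.209505
  k2 = f(0.925000, -0.584350) = 0.736708
  w ← -0.808109 + 0.37·0.736708 = -0.535527
w(1.11) ≈ -0.5355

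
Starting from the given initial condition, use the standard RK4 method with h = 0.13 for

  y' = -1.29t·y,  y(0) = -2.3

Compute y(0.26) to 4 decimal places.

-2.2019

RK4: k1 = f(t_n, y_n); k2 = f(t_n + h/2, y_n + (h/2)·k1); k3 = f(t_n + h/2, y_n + (h/2)·k2); k4 = f(t_n + h, y_n + h·k3); y_{n+1} = y_n + (h/6)·(k1 + 2k2 + 2k3 + k4).
t=0.000000, y=-2.300000:
  k1 = f(0.000000, -2.300000) = 0.000000
  k2 = f(0.065000, -2.300000) = 0.192855
  k3 = f(0.065000, -2.287464) = 0.191804
  k4 = f(0.130000, -2.275065) = 0.381528
  y ← -2.300000 + (0.13/6)·(k1 + 2k2 + 2k3 + k4) = -2.275065
t=0.130000, y=-2.275065:
  k1 = f(0.130000, -2.275065) = 0.381528
  k2 = f(0.195000, -2.250266) = 0.566054
  k3 = f(0.195000, -2.238271) = 0.563037
  k4 = f(0.260000, -2.201870) = 0.738507
  y ← -2.275065 + (0.13/6)·(k1 + 2k2 + 2k3 + k4) = -2.201870
y(0.26) ≈ -2.2019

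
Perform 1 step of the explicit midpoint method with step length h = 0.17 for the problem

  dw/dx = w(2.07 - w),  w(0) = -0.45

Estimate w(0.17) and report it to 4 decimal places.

-0.6930

Midpoint: k1 = f(x_n, w_n); k2 = f(x_n + h/2, w_n + (h/2)·k1); w_{n+1} = w_n + h·k2.
x=0.000000, w=-0.450000:
  k1 = f(0.000000, -0.450000) = -1.134000
  k2 = f(0.085000, -0.546390) = -1.429569
  w ← -0.450000 + 0.17·(-1.429569) = -0.693027
w(0.17) ≈ -0.6930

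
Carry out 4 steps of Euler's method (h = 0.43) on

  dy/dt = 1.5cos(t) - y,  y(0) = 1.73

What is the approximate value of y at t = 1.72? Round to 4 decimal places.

0.9112

Euler: y_{n+1} = y_n + h·f(t_n, y_n).
t=0.000000, y=1.730000: f=-0.230000 → y ← 1.730000 + 0.43·(-0.230000) = 1.631100
t=0.430000, y=1.631100: f=-0.267651 → y ← 1.631100 + 0.43·(-0.267651) = 1.516010
t=0.860000, y=1.516010: f=-0.537354 → y ← 1.516010 + 0.43·(-0.537354) = 1.284948
t=1.290000, y=1.284948: f=-0.869267 → y ← 1.284948 + 0.43·(-0.869267) = 0.911163
y(1.72) ≈ 0.9112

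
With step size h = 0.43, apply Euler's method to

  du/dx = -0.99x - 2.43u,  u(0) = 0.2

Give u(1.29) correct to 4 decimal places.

-0.3579

Euler: u_{n+1} = u_n + h·f(x_n, u_n).
x=0.000000, u=0.200000: f=-0.486000 → u ← 0.200000 + 0.43·(-0.486000) = -0.008980
x=0.430000, u=-0.008980: f=-0.403879 → u ← -0.008980 + 0.43·(-0.403879) = -0.182648
x=0.860000, u=-0.182648: f=-0.407566 → u ← -0.182648 + 0.43·(-0.407566) = -0.357901
u(1.29) ≈ -0.3579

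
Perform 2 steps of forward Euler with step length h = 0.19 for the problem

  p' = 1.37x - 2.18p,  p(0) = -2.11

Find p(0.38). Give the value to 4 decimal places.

-0.6746

Euler: p_{n+1} = p_n + h·f(x_n, p_n).
x=0.000000, p=-2.110000: f=4.599800 → p ← -2.110000 + 0.19·4.599800 = -1.236038
x=0.190000, p=-1.236038: f=2.954863 → p ← -1.236038 + 0.19·2.954863 = -0.674614
p(0.38) ≈ -0.6746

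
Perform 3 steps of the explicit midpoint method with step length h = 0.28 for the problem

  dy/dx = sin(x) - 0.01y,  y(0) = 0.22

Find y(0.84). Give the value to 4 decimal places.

Midpoint: k1 = f(x_n, y_n); k2 = f(x_n + h/2, y_n + (h/2)·k1); y_{n+1} = y_n + h·k2.
x=0.000000, y=0.220000:
  k1 = f(0.000000, 0.220000) = -0.002200
  k2 = f(0.140000, 0.219692) = 0.137346
  y ← 0.220000 + 0.28·0.137346 = 0.258457
x=0.280000, y=0.258457:
  k1 = f(0.280000, 0.258457) = 0.273771
  k2 = f(0.420000, 0.296785) = 0.404793
  y ← 0.258457 + 0.28·0.404793 = 0.371799
x=0.560000, y=0.371799:
  k1 = f(0.560000, 0.371799) = 0.527468
  k2 = f(0.700000, 0.445644) = 0.639761
  y ← 0.371799 + 0.28·0.639761 = 0.550932
y(0.84) ≈ 0.5509

0.5509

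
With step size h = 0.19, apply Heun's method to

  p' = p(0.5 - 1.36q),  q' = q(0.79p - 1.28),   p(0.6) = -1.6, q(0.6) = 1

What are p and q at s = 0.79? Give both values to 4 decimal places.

Heun on (p,q): k1 = f(s_n, state_n); k2 = f(s_n + h, state_n + h·k1); state_{n+1} = state_n + (h/2)·(k1 + k2).
0.600000: (-1.600000, 1.000000)
  k1 = (1.376000, -2.544000)
  predictor → (-1.338560, 0.516640)
  k2 = (0.271233, -1.207627)
  → (-1.443513, 0.643595)
(p(0.79), q(0.79)) ≈ (-1.4435, 0.6436)

-1.4435, 0.6436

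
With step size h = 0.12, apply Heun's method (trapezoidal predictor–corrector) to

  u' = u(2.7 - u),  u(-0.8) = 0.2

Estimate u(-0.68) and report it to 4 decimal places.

0.2681

Heun: k1 = f(x_n, u_n); k2 = f(x_n + h, u_n + h·k1); u_{n+1} = u_n + (h/2)·(k1 + k2).
x=-0.800000, u=0.200000:
  k1 = f(-0.800000, 0.200000) = 0.500000
  k2 = f(-0.680000, 0.260000) = 0.634400
  u ← 0.200000 + (0.12/2)·(0.500000 + 0.634400) = 0.268064
u(-0.68) ≈ 0.2681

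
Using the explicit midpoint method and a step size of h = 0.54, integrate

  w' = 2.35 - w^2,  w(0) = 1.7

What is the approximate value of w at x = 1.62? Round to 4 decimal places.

Midpoint: k1 = f(x_n, w_n); k2 = f(x_n + h/2, w_n + (h/2)·k1); w_{n+1} = w_n + h·k2.
x=0.000000, w=1.700000:
  k1 = f(0.000000, 1.700000) = -0.540000
  k2 = f(0.270000, 1.554200) = -0.065538
  w ← 1.700000 + 0.54·(-0.065538) = 1.664610
x=0.540000, w=1.664610:
  k1 = f(0.540000, 1.664610) = -0.420925
  k2 = f(0.810000, 1.550960) = -0.055476
  w ← 1.664610 + 0.54·(-0.055476) = 1.634652
x=1.080000, w=1.634652:
  k1 = f(1.080000, 1.634652) = -0.322089
  k2 = f(1.350000, 1.547689) = -0.045340
  w ← 1.634652 + 0.54·(-0.045340) = 1.610169
w(1.62) ≈ 1.6102

1.6102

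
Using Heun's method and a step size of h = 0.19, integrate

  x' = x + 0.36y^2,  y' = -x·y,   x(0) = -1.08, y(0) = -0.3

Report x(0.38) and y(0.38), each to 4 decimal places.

-1.5531, -0.4889

Heun on (x,y): k1 = f(t_n, state_n); k2 = f(t_n + h, state_n + h·k1); state_{n+1} = state_n + (h/2)·(k1 + k2).
0.000000: (-1.080000, -0.300000)
  k1 = (-1.047600, -0.324000)
  predictor → (-1.279044, -0.361560)
  k2 = (-1.231983, -0.462451)
  → (-1.296560, -0.374713)
0.190000: (-1.296560, -0.374713)
  k1 = (-1.246013, -0.485838)
  predictor → (-1.533303, -0.467022)
  k2 = (-1.454783, -0.716086)
  → (-1.553136, -0.488896)
(x(0.38), y(0.38)) ≈ (-1.5531, -0.4889)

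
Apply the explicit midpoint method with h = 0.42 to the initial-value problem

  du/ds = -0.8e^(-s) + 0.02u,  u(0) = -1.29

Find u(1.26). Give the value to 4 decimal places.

-1.9009

Midpoint: k1 = f(s_n, u_n); k2 = f(s_n + h/2, u_n + (h/2)·k1); u_{n+1} = u_n + h·k2.
s=0.000000, u=-1.290000:
  k1 = f(0.000000, -1.290000) = -0.825800
  k2 = f(0.210000, -1.463418) = -0.677736
  u ← -1.290000 + 0.42·(-0.677736) = -1.574649
s=0.420000, u=-1.574649:
  k1 = f(0.420000, -1.574649) = -0.557130
  k2 = f(0.630000, -1.691646) = -0.459906
  u ← -1.574649 + 0.42·(-0.459906) = -1.767810
s=0.840000, u=-1.767810:
  k1 = f(0.840000, -1.767810) = -0.380725
  k2 = f(1.050000, -1.847762) = -0.316905
  u ← -1.767810 + 0.42·(-0.316905) = -1.900910
u(1.26) ≈ -1.9009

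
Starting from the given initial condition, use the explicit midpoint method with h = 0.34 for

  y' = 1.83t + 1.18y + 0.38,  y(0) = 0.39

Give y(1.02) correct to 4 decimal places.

3.3731

Midpoint: k1 = f(t_n, y_n); k2 = f(t_n + h/2, y_n + (h/2)·k1); y_{n+1} = y_n + h·k2.
t=0.000000, y=0.390000:
  k1 = f(0.000000, 0.390000) = 0.840200
  k2 = f(0.170000, 0.532834) = 1.319844
  y ← 0.390000 + 0.34·1.319844 = 0.838747
t=0.340000, y=0.838747:
  k1 = f(0.340000, 0.838747) = 1.991921
  k2 = f(0.510000, 1.177374) = 2.702601
  y ← 0.838747 + 0.34·2.702601 = 1.757631
t=0.680000, y=1.757631:
  k1 = f(0.680000, 1.757631) = 3.698405
  k2 = f(0.850000, 2.386360) = 4.751405
  y ← 1.757631 + 0.34·4.751405 = 3.373109
y(1.02) ≈ 3.3731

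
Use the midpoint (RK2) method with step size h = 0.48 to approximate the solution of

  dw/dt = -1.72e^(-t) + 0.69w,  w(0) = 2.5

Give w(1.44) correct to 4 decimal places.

Midpoint: k1 = f(t_n, w_n); k2 = f(t_n + h/2, w_n + (h/2)·k1); w_{n+1} = w_n + h·k2.
t=0.000000, w=2.500000:
  k1 = f(0.000000, 2.500000) = 0.005000
  k2 = f(0.240000, 2.501200) = 0.372828
  w ← 2.500000 + 0.48·0.372828 = 2.678957
t=0.480000, w=2.678957:
  k1 = f(0.480000, 2.678957) = 0.784173
  k2 = f(0.720000, 2.867159) = 1.141126
  w ← 2.678957 + 0.48·1.141126 = 3.226698
t=0.960000, w=3.226698:
  k1 = f(0.960000, 3.226698) = 1.567846
  k2 = f(1.200000, 3.602981) = 1.968003
  w ← 3.226698 + 0.48·1.968003 = 4.171339
w(1.44) ≈ 4.1713

4.1713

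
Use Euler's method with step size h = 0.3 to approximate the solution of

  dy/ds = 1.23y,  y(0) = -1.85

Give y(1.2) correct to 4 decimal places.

-6.4981

Euler: y_{n+1} = y_n + h·f(s_n, y_n).
s=0.000000, y=-1.850000: f=-2.275500 → y ← -1.850000 + 0.3·(-2.275500) = -2.532650
s=0.300000, y=-2.532650: f=-3.115160 → y ← -2.532650 + 0.3·(-3.115160) = -3.467198
s=0.600000, y=-3.467198: f=-4.264653 → y ← -3.467198 + 0.3·(-4.264653) = -4.746594
s=0.900000, y=-4.746594: f=-5.838310 → y ← -4.746594 + 0.3·(-5.838310) = -6.498087
y(1.2) ≈ -6.4981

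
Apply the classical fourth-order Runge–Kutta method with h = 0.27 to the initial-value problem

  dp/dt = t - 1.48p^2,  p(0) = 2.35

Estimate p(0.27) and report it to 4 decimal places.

1.2155

RK4: k1 = f(t_n, p_n); k2 = f(t_n + h/2, p_n + (h/2)·k1); k3 = f(t_n + h/2, p_n + (h/2)·k2); k4 = f(t_n + h, p_n + h·k3); p_{n+1} = p_n + (h/6)·(k1 + 2k2 + 2k3 + k4).
t=0.000000, p=2.350000:
  k1 = f(0.000000, 2.350000) = -8.173300
  k2 = f(0.135000, 1.246604) = -2.164954
  k3 = f(0.135000, 2.057731) = -6.131702
  k4 = f(0.270000, 0.694441) = -0.443727
  p ← 2.350000 + (0.27/6)·(k1 + 2k2 + 2k3 + k4) = 1.215535
p(0.27) ≈ 1.2155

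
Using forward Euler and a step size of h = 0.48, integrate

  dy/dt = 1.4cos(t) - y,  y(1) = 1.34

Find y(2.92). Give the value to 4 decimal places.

-0.4804

Euler: y_{n+1} = y_n + h·f(t_n, y_n).
t=1.000000, y=1.340000: f=-0.583577 → y ← 1.340000 + 0.48·(-0.583577) = 1.059883
t=1.480000, y=1.059883: f=-0.932943 → y ← 1.059883 + 0.48·(-0.932943) = 0.612071
t=1.960000, y=0.612071: f=-1.143303 → y ← 0.612071 + 0.48·(-1.143303) = 0.063285
t=2.440000, y=0.063285: f=-1.132626 → y ← 0.063285 + 0.48·(-1.132626) = -0.480376
y(2.92) ≈ -0.4804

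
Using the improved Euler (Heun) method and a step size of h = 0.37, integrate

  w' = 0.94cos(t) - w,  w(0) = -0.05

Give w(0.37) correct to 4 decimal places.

0.2368

Heun: k1 = f(t_n, w_n); k2 = f(t_n + h, w_n + h·k1); w_{n+1} = w_n + (h/2)·(k1 + k2).
t=0.000000, w=-0.050000:
  k1 = f(0.000000, -0.050000) = 0.990000
  k2 = f(0.370000, 0.316300) = 0.560088
  w ← -0.050000 + (0.37/2)·(0.990000 + 0.560088) = 0.236766
w(0.37) ≈ 0.2368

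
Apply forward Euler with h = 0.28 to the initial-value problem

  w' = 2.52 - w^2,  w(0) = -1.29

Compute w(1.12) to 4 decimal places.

Euler: w_{n+1} = w_n + h·f(t_n, w_n).
t=0.000000, w=-1.290000: f=0.855900 → w ← -1.290000 + 0.28·0.855900 = -1.050348
t=0.280000, w=-1.050348: f=1.416769 → w ← -1.050348 + 0.28·1.416769 = -0.653653
t=0.560000, w=-0.653653: f=2.092738 → w ← -0.653653 + 0.28·2.092738 = -0.067686
t=0.840000, w=-0.067686: f=2.515419 → w ← -0.067686 + 0.28·2.515419 = 0.636631
w(1.12) ≈ 0.6366

0.6366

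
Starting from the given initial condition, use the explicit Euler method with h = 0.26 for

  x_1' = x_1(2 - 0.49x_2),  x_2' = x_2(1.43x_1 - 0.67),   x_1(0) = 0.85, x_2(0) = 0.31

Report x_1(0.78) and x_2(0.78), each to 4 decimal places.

2.7129, 0.6942

Euler on (x_1,x_2): x_1_{n+1} = x_1_n + h·x_1', x_2_{n+1} = x_2_n + h·x_2'.
0.000000: (0.850000, 0.310000); f=(1.570885, 0.169105) → (1.258430, 0.353967)
0.260000: (1.258430, 0.353967); f=(2.298593, 0.399826) → (1.856064, 0.457922)
0.520000: (1.856064, 0.457922); f=(3.295662, 0.908596) → (2.712936, 0.694157)
(x_1(0.78), x_2(0.78)) ≈ (2.7129, 0.6942)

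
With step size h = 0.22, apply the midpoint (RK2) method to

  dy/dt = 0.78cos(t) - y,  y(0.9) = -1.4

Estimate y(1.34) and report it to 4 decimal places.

Midpoint: k1 = f(t_n, y_n); k2 = f(t_n + h/2, y_n + (h/2)·k1); y_{n+1} = y_n + h·k2.
t=0.900000, y=-1.400000:
  k1 = f(0.900000, -1.400000) = 1.884856
  k2 = f(1.010000, -1.192666) = 1.607517
  y ← -1.400000 + 0.22·1.607517 = -1.046346
t=1.120000, y=-1.046346:
  k1 = f(1.120000, -1.046346) = 1.386179
  k2 = f(1.230000, -0.893867) = 1.154572
  y ← -1.046346 + 0.22·1.154572 = -0.792340
y(1.34) ≈ -0.7923

-0.7923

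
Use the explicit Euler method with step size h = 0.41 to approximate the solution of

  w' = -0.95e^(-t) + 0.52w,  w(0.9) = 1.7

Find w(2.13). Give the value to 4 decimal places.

Euler: w_{n+1} = w_n + h·f(t_n, w_n).
t=0.900000, w=1.700000: f=0.497759 → w ← 1.700000 + 0.41·0.497759 = 1.904081
t=1.310000, w=1.904081: f=0.733793 → w ← 1.904081 + 0.41·0.733793 = 2.204936
t=1.720000, w=2.204936: f=0.976454 → w ← 2.204936 + 0.41·0.976454 = 2.605282
w(2.13) ≈ 2.6053

2.6053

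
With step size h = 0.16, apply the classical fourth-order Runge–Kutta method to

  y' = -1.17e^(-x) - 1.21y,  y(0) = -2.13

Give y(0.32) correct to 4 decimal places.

-1.7091

RK4: k1 = f(x_n, y_n); k2 = f(x_n + h/2, y_n + (h/2)·k1); k3 = f(x_n + h/2, y_n + (h/2)·k2); k4 = f(x_n + h, y_n + h·k3); y_{n+1} = y_n + (h/6)·(k1 + 2k2 + 2k3 + k4).
x=0.000000, y=-2.130000:
  k1 = f(0.000000, -2.130000) = 1.407300
  k2 = f(0.080000, -2.017416) = 1.361027
  k3 = f(0.080000, -2.021118) = 1.365506
  k4 = f(0.160000, -1.911519) = 1.315930
  y ← -2.130000 + (0.16/6)·(k1 + 2k2 + 2k3 + k4) = -1.911965
x=0.160000, y=-1.911965:
  k1 = f(0.160000, -1.911965) = 1.316470
  k2 = f(0.240000, -1.806648) = 1.265689
  k3 = f(0.240000, -1.810710) = 1.270605
  k4 = f(0.320000, -1.708669) = 1.217895
  y ← -1.911965 + (0.16/6)·(k1 + 2k2 + 2k3 + k4) = -1.709113
y(0.32) ≈ -1.7091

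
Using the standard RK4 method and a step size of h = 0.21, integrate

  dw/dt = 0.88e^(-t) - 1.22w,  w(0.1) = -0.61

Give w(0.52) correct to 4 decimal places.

-0.1556

RK4: k1 = f(t_n, w_n); k2 = f(t_n + h/2, w_n + (h/2)·k1); k3 = f(t_n + h/2, w_n + (h/2)·k2); k4 = f(t_n + h, w_n + h·k3); w_{n+1} = w_n + (h/6)·(k1 + 2k2 + 2k3 + k4).
t=0.100000, w=-0.610000:
  k1 = f(0.100000, -0.610000) = 1.540457
  k2 = f(0.205000, -0.448252) = 1.263757
  k3 = f(0.205000, -0.477306) = 1.299202
  k4 = f(0.310000, -0.337168) = 1.056778
  w ← -0.610000 + (0.21/6)·(k1 + 2k2 + 2k3 + k4) = -0.339690
t=0.310000, w=-0.339690:
  k1 = f(0.310000, -0.339690) = 1.059855
  k2 = f(0.415000, -0.228405) = 0.859753
  k3 = f(0.415000, -0.249416) = 0.885386
  k4 = f(0.520000, -0.153758) = 0.710763
  w ← -0.339690 + (0.21/6)·(k1 + 2k2 + 2k3 + k4) = -0.155558
w(0.52) ≈ -0.1556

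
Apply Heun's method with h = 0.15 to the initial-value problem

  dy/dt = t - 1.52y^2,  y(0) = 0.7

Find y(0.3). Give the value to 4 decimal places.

Heun: k1 = f(t_n, y_n); k2 = f(t_n + h, y_n + h·k1); y_{n+1} = y_n + (h/2)·(k1 + k2).
t=0.000000, y=0.700000:
  k1 = f(0.000000, 0.700000) = -0.744800
  k2 = f(0.150000, 0.588280) = -0.376032
  y ← 0.700000 + (0.15/2)·(-0.744800 + (-0.376032)) = 0.615938
t=0.150000, y=0.615938:
  k1 = f(0.150000, 0.615938) = -0.426656
  k2 = f(0.300000, 0.551939) = -0.163048
  y ← 0.615938 + (0.15/2)·(-0.426656 + (-0.163048)) = 0.571710
y(0.3) ≈ 0.5717

0.5717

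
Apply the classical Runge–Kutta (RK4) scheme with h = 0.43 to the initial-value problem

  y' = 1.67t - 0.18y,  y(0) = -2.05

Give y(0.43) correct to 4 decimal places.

-1.7468

RK4: k1 = f(t_n, y_n); k2 = f(t_n + h/2, y_n + (h/2)·k1); k3 = f(t_n + h/2, y_n + (h/2)·k2); k4 = f(t_n + h, y_n + h·k3); y_{n+1} = y_n + (h/6)·(k1 + 2k2 + 2k3 + k4).
t=0.000000, y=-2.050000:
  k1 = f(0.000000, -2.050000) = 0.369000
  k2 = f(0.215000, -1.970665) = 0.713770
  k3 = f(0.215000, -1.896540) = 0.700427
  k4 = f(0.430000, -1.748816) = 1.032887
  y ← -2.050000 + (0.43/6)·(k1 + 2k2 + 2k3 + k4) = -1.746830
y(0.43) ≈ -1.7468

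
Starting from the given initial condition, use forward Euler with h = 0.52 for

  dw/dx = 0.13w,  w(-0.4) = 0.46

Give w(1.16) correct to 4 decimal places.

Euler: w_{n+1} = w_n + h·f(x_n, w_n).
x=-0.400000, w=0.460000: f=0.059800 → w ← 0.460000 + 0.52·0.059800 = 0.491096
x=0.120000, w=0.491096: f=0.063842 → w ← 0.491096 + 0.52·0.063842 = 0.524294
x=0.640000, w=0.524294: f=0.068158 → w ← 0.524294 + 0.52·0.068158 = 0.559736
w(1.16) ≈ 0.5597

0.5597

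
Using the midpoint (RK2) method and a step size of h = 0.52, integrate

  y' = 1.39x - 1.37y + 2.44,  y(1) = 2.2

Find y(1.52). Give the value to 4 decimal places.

2.6611

Midpoint: k1 = f(x_n, y_n); k2 = f(x_n + h/2, y_n + (h/2)·k1); y_{n+1} = y_n + h·k2.
x=1.000000, y=2.200000:
  k1 = f(1.000000, 2.200000) = 0.816000
  k2 = f(1.260000, 2.412160) = 0.886741
  y ← 2.200000 + 0.52·0.886741 = 2.661105
y(1.52) ≈ 2.6611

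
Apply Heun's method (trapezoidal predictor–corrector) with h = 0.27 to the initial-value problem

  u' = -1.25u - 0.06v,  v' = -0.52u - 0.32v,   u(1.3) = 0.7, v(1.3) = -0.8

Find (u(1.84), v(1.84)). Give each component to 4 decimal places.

Heun on (u,v): k1 = f(t_n, state_n); k2 = f(t_n + h, state_n + h·k1); state_{n+1} = state_n + (h/2)·(k1 + k2).
1.300000: (0.700000, -0.800000)
  k1 = (-0.827000, -0.108000)
  predictor → (0.476710, -0.829160)
  k2 = (-0.546138, 0.017442)
  → (0.514626, -0.812225)
1.570000: (0.514626, -0.812225)
  k1 = (-0.594549, -0.007694)
  predictor → (0.354098, -0.814303)
  k2 = (-0.393764, 0.076446)
  → (0.381204, -0.802944)
(u(1.84), v(1.84)) ≈ (0.3812, -0.8029)

0.3812, -0.8029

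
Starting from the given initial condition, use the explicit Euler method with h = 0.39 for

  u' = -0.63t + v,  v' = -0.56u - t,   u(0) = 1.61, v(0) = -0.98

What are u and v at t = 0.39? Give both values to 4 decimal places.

Euler on (u,v): u_{n+1} = u_n + h·u', v_{n+1} = v_n + h·v'.
0.000000: (1.610000, -0.980000); f=(-0.980000, -0.901600) → (1.227800, -1.331624)
(u(0.39), v(0.39)) ≈ (1.2278, -1.3316)

1.2278, -1.3316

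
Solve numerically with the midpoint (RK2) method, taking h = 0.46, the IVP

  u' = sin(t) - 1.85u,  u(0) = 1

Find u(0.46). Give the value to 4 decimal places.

0.6160

Midpoint: k1 = f(t_n, u_n); k2 = f(t_n + h/2, u_n + (h/2)·k1); u_{n+1} = u_n + h·k2.
t=0.000000, u=1.000000:
  k1 = f(0.000000, 1.000000) = -1.850000
  k2 = f(0.230000, 0.574500) = -0.834847
  u ← 1.000000 + 0.46·(-0.834847) = 0.615970
u(0.46) ≈ 0.6160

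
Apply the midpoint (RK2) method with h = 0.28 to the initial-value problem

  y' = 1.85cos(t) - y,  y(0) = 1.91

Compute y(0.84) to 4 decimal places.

1.7306

Midpoint: k1 = f(t_n, y_n); k2 = f(t_n + h/2, y_n + (h/2)·k1); y_{n+1} = y_n + h·k2.
t=0.000000, y=1.910000:
  k1 = f(0.000000, 1.910000) = -0.060000
  k2 = f(0.140000, 1.901600) = -0.069700
  y ← 1.910000 + 0.28·(-0.069700) = 1.890484
t=0.280000, y=1.890484:
  k1 = f(0.280000, 1.890484) = -0.112531
  k2 = f(0.420000, 1.874730) = -0.185515
  y ← 1.890484 + 0.28·(-0.185515) = 1.838540
t=0.560000, y=1.838540:
  k1 = f(0.560000, 1.838540) = -0.271118
  k2 = f(0.700000, 1.800583) = -0.385625
  y ← 1.838540 + 0.28·(-0.385625) = 1.730565
y(0.84) ≈ 1.7306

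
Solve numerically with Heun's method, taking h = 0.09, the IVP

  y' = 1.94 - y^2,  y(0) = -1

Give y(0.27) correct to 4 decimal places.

-0.6752

Heun: k1 = f(s_n, y_n); k2 = f(s_n + h, y_n + h·k1); y_{n+1} = y_n + (h/2)·(k1 + k2).
s=0.000000, y=-1.000000:
  k1 = f(0.000000, -1.000000) = 0.940000
  k2 = f(0.090000, -0.915400) = 1.102043
  y ← -1.000000 + (0.09/2)·(0.940000 + 1.102043) = -0.908108
s=0.090000, y=-0.908108:
  k1 = f(0.090000, -0.908108) = 1.115340
  k2 = f(0.180000, -0.807727) = 1.287576
  y ← -0.908108 + (0.09/2)·(1.115340 + 1.287576) = -0.799977
s=0.180000, y=-0.799977:
  k1 = f(0.180000, -0.799977) = 1.300037
  k2 = f(0.270000, -0.682974) = 1.473547
  y ← -0.799977 + (0.09/2)·(1.300037 + 1.473547) = -0.675166
y(0.27) ≈ -0.6752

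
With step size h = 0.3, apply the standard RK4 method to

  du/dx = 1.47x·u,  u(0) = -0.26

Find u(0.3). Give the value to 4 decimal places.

-0.2778

RK4: k1 = f(x_n, u_n); k2 = f(x_n + h/2, u_n + (h/2)·k1); k3 = f(x_n + h/2, u_n + (h/2)·k2); k4 = f(x_n + h, u_n + h·k3); u_{n+1} = u_n + (h/6)·(k1 + 2k2 + 2k3 + k4).
x=0.000000, u=-0.260000:
  k1 = f(0.000000, -0.260000) = 0.000000
  k2 = f(0.150000, -0.260000) = -0.057330
  k3 = f(0.150000, -0.268599) = -0.059226
  k4 = f(0.300000, -0.277768) = -0.122496
  u ← -0.260000 + (0.3/6)·(k1 + 2k2 + 2k3 + k4) = -0.277780
u(0.3) ≈ -0.2778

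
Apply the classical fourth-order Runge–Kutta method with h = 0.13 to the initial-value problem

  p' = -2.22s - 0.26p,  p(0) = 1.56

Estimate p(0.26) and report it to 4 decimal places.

1.3847

RK4: k1 = f(s_n, p_n); k2 = f(s_n + h/2, p_n + (h/2)·k1); k3 = f(s_n + h/2, p_n + (h/2)·k2); k4 = f(s_n + h, p_n + h·k3); p_{n+1} = p_n + (h/6)·(k1 + 2k2 + 2k3 + k4).
s=0.000000, p=1.560000:
  k1 = f(0.000000, 1.560000) = -0.405600
  k2 = f(0.065000, 1.533636) = -0.543045
  k3 = f(0.065000, 1.524702) = -0.540723
  k4 = f(0.130000, 1.489706) = -0.675924
  p ← 1.560000 + (0.13/6)·(k1 + 2k2 + 2k3 + k4) = 1.489604
s=0.130000, p=1.489604:
  k1 = f(0.130000, 1.489604) = -0.675897
  k2 = f(0.195000, 1.445670) = -0.808774
  k3 = f(0.195000, 1.437033) = -0.806529
  k4 = f(0.260000, 1.384755) = -0.937236
  p ← 1.489604 + (0.13/6)·(k1 + 2k2 + 2k3 + k4) = 1.384656
p(0.26) ≈ 1.3847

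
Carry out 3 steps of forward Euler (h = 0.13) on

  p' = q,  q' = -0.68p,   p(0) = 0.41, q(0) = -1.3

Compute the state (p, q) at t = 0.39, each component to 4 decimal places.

Euler on (p,q): p_{n+1} = p_n + h·p', q_{n+1} = q_n + h·q'.
0.000000: (0.410000, -1.300000); f=(-1.300000, -0.278800) → (0.241000, -1.336244)
0.130000: (0.241000, -1.336244); f=(-1.336244, -0.163880) → (0.067288, -1.357548)
0.260000: (0.067288, -1.357548); f=(-1.357548, -0.045756) → (-0.109193, -1.363497)
(p(0.39), q(0.39)) ≈ (-0.1092, -1.3635)

-0.1092, -1.3635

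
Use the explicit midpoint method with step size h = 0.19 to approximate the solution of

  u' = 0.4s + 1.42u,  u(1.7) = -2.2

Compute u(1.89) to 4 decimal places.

Midpoint: k1 = f(s_n, u_n); k2 = f(s_n + h/2, u_n + (h/2)·k1); u_{n+1} = u_n + h·k2.
s=1.700000, u=-2.200000:
  k1 = f(1.700000, -2.200000) = -2.444000
  k2 = f(1.795000, -2.432180) = -2.735696
  u ← -2.200000 + 0.19·(-2.735696) = -2.719782
u(1.89) ≈ -2.7198

-2.7198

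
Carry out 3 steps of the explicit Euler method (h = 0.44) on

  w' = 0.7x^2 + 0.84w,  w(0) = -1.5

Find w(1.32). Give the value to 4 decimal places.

-3.5335

Euler: w_{n+1} = w_n + h·f(x_n, w_n).
x=0.000000, w=-1.500000: f=-1.260000 → w ← -1.500000 + 0.44·(-1.260000) = -2.054400
x=0.440000, w=-2.054400: f=-1.590176 → w ← -2.054400 + 0.44·(-1.590176) = -2.754077
x=0.880000, w=-2.754077: f=-1.771345 → w ← -2.754077 + 0.44·(-1.771345) = -3.533469
w(1.32) ≈ -3.5335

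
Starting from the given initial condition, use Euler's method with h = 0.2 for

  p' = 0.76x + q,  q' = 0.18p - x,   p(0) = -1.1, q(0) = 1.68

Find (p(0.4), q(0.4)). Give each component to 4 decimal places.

Euler on (p,q): p_{n+1} = p_n + h·p', q_{n+1} = q_n + h·q'.
0.000000: (-1.100000, 1.680000); f=(1.680000, -0.198000) → (-0.764000, 1.640400)
0.200000: (-0.764000, 1.640400); f=(1.792400, -0.337520) → (-0.405520, 1.572896)
(p(0.4), q(0.4)) ≈ (-0.4055, 1.5729)

-0.4055, 1.5729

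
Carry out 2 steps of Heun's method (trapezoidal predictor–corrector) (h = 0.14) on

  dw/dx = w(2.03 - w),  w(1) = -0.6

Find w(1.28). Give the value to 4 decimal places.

Heun: k1 = f(x_n, w_n); k2 = f(x_n + h, w_n + h·k1); w_{n+1} = w_n + (h/2)·(k1 + k2).
x=1.000000, w=-0.600000:
  k1 = f(1.000000, -0.600000) = -1.578000
  k2 = f(1.140000, -0.820920) = -2.340377
  w ← -0.600000 + (0.14/2)·(-1.578000 + (-2.340377)) = -0.874286
x=1.140000, w=-0.874286:
  k1 = f(1.140000, -0.874286) = -2.539178
  k2 = f(1.280000, -1.229771) = -4.008773
  w ← -0.874286 + (0.14/2)·(-2.539178 + (-4.008773)) = -1.332643
w(1.28) ≈ -1.3326

-1.3326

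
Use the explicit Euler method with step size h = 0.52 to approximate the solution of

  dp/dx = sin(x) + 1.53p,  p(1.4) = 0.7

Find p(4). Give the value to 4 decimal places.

22.2999

Euler: p_{n+1} = p_n + h·f(x_n, p_n).
x=1.400000, p=0.700000: f=2.056450 → p ← 0.700000 + 0.52·2.056450 = 1.769354
x=1.920000, p=1.769354: f=3.646757 → p ← 1.769354 + 0.52·3.646757 = 3.665667
x=2.440000, p=3.665667: f=6.253906 → p ← 3.665667 + 0.52·6.253906 = 6.917699
x=2.960000, p=6.917699: f=10.764675 → p ← 6.917699 + 0.52·10.764675 = 12.515330
x=3.480000, p=12.515330: f=18.816469 → p ← 12.515330 + 0.52·18.816469 = 22.299894
p(4) ≈ 22.2999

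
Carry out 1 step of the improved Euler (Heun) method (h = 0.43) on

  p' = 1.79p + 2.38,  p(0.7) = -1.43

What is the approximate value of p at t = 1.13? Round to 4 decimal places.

-1.5370

Heun: k1 = f(t_n, p_n); k2 = f(t_n + h, p_n + h·k1); p_{n+1} = p_n + (h/2)·(k1 + k2).
t=0.700000, p=-1.430000:
  k1 = f(0.700000, -1.430000) = -0.179700
  k2 = f(1.130000, -1.507271) = -0.318015
  p ← -1.430000 + (0.43/2)·(-0.179700 + (-0.318015)) = -1.537009
p(1.13) ≈ -1.5370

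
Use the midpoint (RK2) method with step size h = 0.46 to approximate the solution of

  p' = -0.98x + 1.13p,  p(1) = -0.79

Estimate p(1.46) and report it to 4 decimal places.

-1.9790

Midpoint: k1 = f(x_n, p_n); k2 = f(x_n + h/2, p_n + (h/2)·k1); p_{n+1} = p_n + h·k2.
x=1.000000, p=-0.790000:
  k1 = f(1.000000, -0.790000) = -1.872700
  k2 = f(1.230000, -1.220721) = -2.584815
  p ← -0.790000 + 0.46·(-2.584815) = -1.979015
p(1.46) ≈ -1.9790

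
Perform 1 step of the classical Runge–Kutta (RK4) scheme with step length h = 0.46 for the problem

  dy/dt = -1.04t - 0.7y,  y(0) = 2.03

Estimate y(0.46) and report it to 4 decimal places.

RK4: k1 = f(t_n, y_n); k2 = f(t_n + h/2, y_n + (h/2)·k1); k3 = f(t_n + h/2, y_n + (h/2)·k2); k4 = f(t_n + h, y_n + h·k3); y_{n+1} = y_n + (h/6)·(k1 + 2k2 + 2k3 + k4).
t=0.000000, y=2.030000:
  k1 = f(0.000000, 2.030000) = -1.421000
  k2 = f(0.230000, 1.703170) = -1.431419
  k3 = f(0.230000, 1.700774) = -1.429742
  k4 = f(0.460000, 1.372319) = -1.439023
  y ← 2.030000 + (0.46/6)·(k1 + 2k2 + 2k3 + k4) = 1.372020
y(0.46) ≈ 1.3720

1.3720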